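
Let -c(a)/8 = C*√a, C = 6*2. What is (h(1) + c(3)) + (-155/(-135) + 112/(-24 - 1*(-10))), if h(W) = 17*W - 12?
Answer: -50/27 - 96*√3 ≈ -168.13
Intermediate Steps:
C = 12
c(a) = -96*√a
h(W) = -12 + 17*W
(h(1) + c(3)) + (-155/(-135) + 112/(-24 - 1*(-10))) = ((-12 + 17*1) - 96*√3) + (-155/(-135) + 112/(-24 - 1*(-10))) = ((-12 + 17) - 96*√3) + (-155*(-1/135) + 112/(-24 + 10)) = (5 - 96*√3) + (31/27 + 112/(-14)) = (5 - 96*√3) + (31/27 + 112*(-1/14)) = (5 - 96*√3) + (31/27 - 8) = (5 - 96*√3) - 185/27 = -50/27 - 96*√3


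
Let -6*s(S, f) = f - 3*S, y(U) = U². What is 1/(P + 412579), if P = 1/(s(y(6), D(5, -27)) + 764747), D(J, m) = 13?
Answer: 4588577/1893150510089 ≈ 2.4238e-6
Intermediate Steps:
s(S, f) = S/2 - f/6 (s(S, f) = -(f - 3*S)/6 = S/2 - f/6)
P = 6/4588577 (P = 1/(((½)*6² - ⅙*13) + 764747) = 1/(((½)*36 - 13/6) + 764747) = 1/((18 - 13/6) + 764747) = 1/(95/6 + 764747) = 1/(4588577/6) = 6/4588577 ≈ 1.3076e-6)
1/(P + 412579) = 1/(6/4588577 + 412579) = 1/(1893150510089/4588577) = 4588577/1893150510089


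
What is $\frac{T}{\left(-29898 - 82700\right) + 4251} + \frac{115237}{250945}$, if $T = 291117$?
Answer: $- \frac{60568772326}{27189137915} \approx -2.2277$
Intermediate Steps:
$\frac{T}{\left(-29898 - 82700\right) + 4251} + \frac{115237}{250945} = \frac{291117}{\left(-29898 - 82700\right) + 4251} + \frac{115237}{250945} = \frac{291117}{-112598 + 4251} + 115237 \cdot \frac{1}{250945} = \frac{291117}{-108347} + \frac{115237}{250945} = 291117 \left(- \frac{1}{108347}\right) + \frac{115237}{250945} = - \frac{291117}{108347} + \frac{115237}{250945} = - \frac{60568772326}{27189137915}$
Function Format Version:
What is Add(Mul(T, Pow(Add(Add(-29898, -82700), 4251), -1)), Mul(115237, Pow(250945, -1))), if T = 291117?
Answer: Rational(-60568772326, 27189137915) ≈ -2.2277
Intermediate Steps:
Add(Mul(T, Pow(Add(Add(-29898, -82700), 4251), -1)), Mul(115237, Pow(250945, -1))) = Add(Mul(291117, Pow(Add(Add(-29898, -82700), 4251), -1)), Mul(115237, Pow(250945, -1))) = Add(Mul(291117, Pow(Add(-112598, 4251), -1)), Mul(115237, Rational(1, 250945))) = Add(Mul(291117, Pow(-108347, -1)), Rational(115237, 250945)) = Add(Mul(291117, Rational(-1, 108347)), Rational(115237, 250945)) = Add(Rational(-291117, 108347), Rational(115237, 250945)) = Rational(-60568772326, 27189137915)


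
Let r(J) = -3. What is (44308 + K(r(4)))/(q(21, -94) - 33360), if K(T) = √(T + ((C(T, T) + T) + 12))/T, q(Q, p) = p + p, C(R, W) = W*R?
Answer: -11077/8387 + √15/100644 ≈ -1.3207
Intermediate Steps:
C(R, W) = R*W
q(Q, p) = 2*p
K(T) = √(12 + T² + 2*T)/T (K(T) = √(T + ((T*T + T) + 12))/T = √(T + ((T² + T) + 12))/T = √(T + ((T + T²) + 12))/T = √(T + (12 + T + T²))/T = √(12 + T² + 2*T)/T)
(44308 + K(r(4)))/(q(21, -94) - 33360) = (44308 + √(12 + (-3)² + 2*(-3))/(-3))/(2*(-94) - 33360) = (44308 - √(12 + 9 - 6)/3)/(-188 - 33360) = (44308 - √15/3)/(-33548) = (44308 - √15/3)*(-1/33548) = -11077/8387 + √15/100644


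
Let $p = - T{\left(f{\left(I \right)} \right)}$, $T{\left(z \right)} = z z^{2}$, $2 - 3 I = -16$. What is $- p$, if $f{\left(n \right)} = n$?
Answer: $216$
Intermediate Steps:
$I = 6$ ($I = \frac{2}{3} - - \frac{16}{3} = \frac{2}{3} + \frac{16}{3} = 6$)
$T{\left(z \right)} = z^{3}$
$p = -216$ ($p = - 6^{3} = \left(-1\right) 216 = -216$)
$- p = \left(-1\right) \left(-216\right) = 216$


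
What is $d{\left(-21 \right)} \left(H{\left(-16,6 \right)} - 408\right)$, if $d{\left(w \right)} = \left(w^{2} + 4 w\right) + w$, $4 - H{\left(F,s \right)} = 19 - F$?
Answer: $-147504$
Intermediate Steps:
$H{\left(F,s \right)} = -15 + F$ ($H{\left(F,s \right)} = 4 - \left(19 - F\right) = 4 + \left(-19 + F\right) = -15 + F$)
$d{\left(w \right)} = w^{2} + 5 w$
$d{\left(-21 \right)} \left(H{\left(-16,6 \right)} - 408\right) = - 21 \left(5 - 21\right) \left(\left(-15 - 16\right) - 408\right) = \left(-21\right) \left(-16\right) \left(-31 - 408\right) = 336 \left(-439\right) = -147504$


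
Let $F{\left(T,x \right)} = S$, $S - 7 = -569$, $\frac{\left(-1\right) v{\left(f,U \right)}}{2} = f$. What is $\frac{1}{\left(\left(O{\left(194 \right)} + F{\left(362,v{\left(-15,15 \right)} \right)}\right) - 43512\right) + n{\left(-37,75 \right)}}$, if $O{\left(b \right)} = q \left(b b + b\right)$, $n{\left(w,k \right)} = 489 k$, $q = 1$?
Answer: $\frac{1}{30431} \approx 3.2861 \cdot 10^{-5}$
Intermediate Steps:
$v{\left(f,U \right)} = - 2 f$
$S = -562$ ($S = 7 - 569 = -562$)
$O{\left(b \right)} = b + b^{2}$ ($O{\left(b \right)} = 1 \left(b b + b\right) = 1 \left(b^{2} + b\right) = 1 \left(b + b^{2}\right) = b + b^{2}$)
$F{\left(T,x \right)} = -562$
$\frac{1}{\left(\left(O{\left(194 \right)} + F{\left(362,v{\left(-15,15 \right)} \right)}\right) - 43512\right) + n{\left(-37,75 \right)}} = \frac{1}{\left(\left(194 \left(1 + 194\right) - 562\right) - 43512\right) + 489 \cdot 75} = \frac{1}{\left(\left(194 \cdot 195 - 562\right) - 43512\right) + 36675} = \frac{1}{\left(\left(37830 - 562\right) - 43512\right) + 36675} = \frac{1}{\left(37268 - 43512\right) + 36675} = \frac{1}{-6244 + 36675} = \frac{1}{30431}$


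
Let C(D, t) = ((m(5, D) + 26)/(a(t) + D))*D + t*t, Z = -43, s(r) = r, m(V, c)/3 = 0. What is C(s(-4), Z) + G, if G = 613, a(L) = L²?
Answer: 4542286/1845 ≈ 2461.9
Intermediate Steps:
m(V, c) = 0 (m(V, c) = 3*0 = 0)
C(D, t) = t² + 26*D/(D + t²) (C(D, t) = ((0 + 26)/(t² + D))*D + t*t = (26/(D + t²))*D + t² = 26*D/(D + t²) + t² = t² + 26*D/(D + t²))
C(s(-4), Z) + G = ((-43)⁴ + 26*(-4) - 4*(-43)²)/(-4 + (-43)²) + 613 = (3418801 - 104 - 4*1849)/(-4 + 1849) + 613 = (3418801 - 104 - 7396)/1845 + 613 = (1/1845)*3411301 + 613 = 3411301/1845 + 613 = 4542286/1845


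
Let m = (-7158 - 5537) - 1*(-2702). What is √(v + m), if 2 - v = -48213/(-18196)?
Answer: I*√827210398501/9098 ≈ 99.968*I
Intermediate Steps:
m = -9993 (m = -12695 + 2702 = -9993)
v = -11821/18196 (v = 2 - (-48213)/(-18196) = 2 - (-48213)*(-1)/18196 = 2 - 1*48213/18196 = 2 - 48213/18196 = -11821/18196 ≈ -0.64965)
√(v + m) = √(-11821/18196 - 9993) = √(-181844449/18196) = I*√827210398501/9098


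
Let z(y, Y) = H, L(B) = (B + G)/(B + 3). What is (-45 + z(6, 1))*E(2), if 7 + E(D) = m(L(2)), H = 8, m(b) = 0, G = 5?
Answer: 259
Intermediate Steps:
L(B) = (5 + B)/(3 + B) (L(B) = (B + 5)/(B + 3) = (5 + B)/(3 + B))
E(D) = -7 (E(D) = -7 + 0 = -7)
z(y, Y) = 8
(-45 + z(6, 1))*E(2) = (-45 + 8)*(-7) = -37*(-7) = 259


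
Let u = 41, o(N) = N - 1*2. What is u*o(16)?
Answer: 574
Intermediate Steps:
o(N) = -2 + N (o(N) = N - 2 = -2 + N)
u*o(16) = 41*(-2 + 16) = 41*14 = 574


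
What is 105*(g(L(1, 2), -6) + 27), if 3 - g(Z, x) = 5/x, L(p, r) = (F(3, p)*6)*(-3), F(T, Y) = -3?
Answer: 6475/2 ≈ 3237.5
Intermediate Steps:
L(p, r) = 54 (L(p, r) = -3*6*(-3) = -18*(-3) = 54)
g(Z, x) = 3 - 5/x
105*(g(L(1, 2), -6) + 27) = 105*((3 - 5/(-6)) + 27) = 105*((3 - 5*(-1/6)) + 27) = 105*((3 + 5/6) + 27) = 105*(23/6 + 27) = 105*(185/6) = 6475/2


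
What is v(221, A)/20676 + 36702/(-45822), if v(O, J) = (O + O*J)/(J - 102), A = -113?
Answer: -6750778439/8487265395 ≈ -0.79540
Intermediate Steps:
v(O, J) = (O + J*O)/(-102 + J)
v(221, A)/20676 + 36702/(-45822) = (221*(1 - 113)/(-102 - 113))/20676 + 36702/(-45822) = (221*(-112)/(-215))*(1/20676) + 36702*(-1/45822) = (221*(-1/215)*(-112))*(1/20676) - 6117/7637 = (24752/215)*(1/20676) - 6117/7637 = 6188/1111335 - 6117/7637 = -6750778439/8487265395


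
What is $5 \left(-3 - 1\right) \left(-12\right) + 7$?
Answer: $247$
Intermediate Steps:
$5 \left(-3 - 1\right) \left(-12\right) + 7 = 5 \left(-4\right) \left(-12\right) + 7 = \left(-20\right) \left(-12\right) + 7 = 240 + 7 = 247$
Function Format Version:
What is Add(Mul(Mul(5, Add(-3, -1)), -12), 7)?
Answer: 247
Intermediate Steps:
Add(Mul(Mul(5, Add(-3, -1)), -12), 7) = Add(Mul(Mul(5, -4), -12), 7) = Add(Mul(-20, -12), 7) = Add(240, 7) = 247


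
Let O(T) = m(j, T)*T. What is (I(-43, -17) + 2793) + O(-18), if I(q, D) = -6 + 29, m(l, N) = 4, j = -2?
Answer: 2744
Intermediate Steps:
O(T) = 4*T
I(q, D) = 23
(I(-43, -17) + 2793) + O(-18) = (23 + 2793) + 4*(-18) = 2816 - 72 = 2744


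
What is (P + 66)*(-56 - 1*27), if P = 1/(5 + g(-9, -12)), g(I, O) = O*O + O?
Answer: -750569/137 ≈ -5478.6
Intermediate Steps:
g(I, O) = O + O² (g(I, O) = O² + O = O + O²)
P = 1/137 (P = 1/(5 - 12*(1 - 12)) = 1/(5 - 12*(-11)) = 1/(5 + 132) = 1/137 ≈ 0.0072993)
(P + 66)*(-56 - 1*27) = (1/137 + 66)*(-56 - 1*27) = 9043*(-56 - 27)/137 = (9043/137)*(-83) = -750569/137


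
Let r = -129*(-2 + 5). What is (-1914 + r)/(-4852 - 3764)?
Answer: 767/2872 ≈ 0.26706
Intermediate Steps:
r = -387 ≈ -387.00
(-1914 + r)/(-4852 - 3764) = (-1914 - 387)/(-4852 - 3764) = -2301/(-8616) = -2301*(-1/8616) = 767/2872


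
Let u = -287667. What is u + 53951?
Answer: -233716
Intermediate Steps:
u + 53951 = -287667 + 53951 = -233716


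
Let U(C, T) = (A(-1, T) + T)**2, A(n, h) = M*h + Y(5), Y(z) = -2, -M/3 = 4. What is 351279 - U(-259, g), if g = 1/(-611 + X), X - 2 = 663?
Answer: 1024315403/2916 ≈ 3.5127e+5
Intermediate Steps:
M = -12 (M = -3*4 = -12)
X = 665 (X = 2 + 663 = 665)
g = 1/54 (g = 1/(-611 + 665) = 1/54 ≈ 0.018519)
A(n, h) = -2 - 12*h (A(n, h) = -12*h - 2 = -2 - 12*h)
U(C, T) = (-2 - 11*T)**2 (U(C, T) = ((-2 - 12*T) + T)**2 = (-2 - 11*T)**2)
351279 - U(-259, g) = 351279 - (2 + 11*(1/54))**2 = 351279 - (2 + 11/54)**2 = 351279 - (119/54)**2 = 351279 - 1*14161/2916 = 351279 - 14161/2916 = 1024315403/2916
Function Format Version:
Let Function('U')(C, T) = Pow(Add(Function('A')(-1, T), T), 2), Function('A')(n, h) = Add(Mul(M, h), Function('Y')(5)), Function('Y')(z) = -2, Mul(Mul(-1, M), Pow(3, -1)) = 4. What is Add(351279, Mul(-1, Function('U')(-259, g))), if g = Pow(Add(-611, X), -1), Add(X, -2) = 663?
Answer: Rational(1024315403, 2916) ≈ 3.5127e+5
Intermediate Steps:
M = -12 (M = Mul(-3, 4) = -12)
X = 665 (X = Add(2, 663) = 665)
g = Rational(1, 54) (g = Pow(Add(-611, 665), -1) = Pow(54, -1) = Rational(1, 54) ≈ 0.018519)
Function('A')(n, h) = Add(-2, Mul(-12, h)) (Function('A')(n, h) = Add(Mul(-12, h), -2) = Add(-2, Mul(-12, h)))
Function('U')(C, T) = Pow(Add(-2, Mul(-11, T)), 2) (Function('U')(C, T) = Pow(Add(Add(-2, Mul(-12, T)), T), 2) = Pow(Add(-2, Mul(-11, T)), 2))
Add(351279, Mul(-1, Function('U')(-259, g))) = Add(351279, Mul(-1, Pow(Add(2, Mul(11, Rational(1, 54))), 2))) = Add(351279, Mul(-1, Pow(Add(2, Rational(11, 54)), 2))) = Add(351279, Mul(-1, Pow(Rational(119, 54), 2))) = Add(351279, Mul(-1, Rational(14161, 2916))) = Add(351279, Rational(-14161, 2916)) = Rational(1024315403, 2916)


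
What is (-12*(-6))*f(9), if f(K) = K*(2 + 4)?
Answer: 3888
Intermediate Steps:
f(K) = 6*K (f(K) = K*6 = 6*K)
(-12*(-6))*f(9) = (-12*(-6))*(6*9) = 72*54 = 3888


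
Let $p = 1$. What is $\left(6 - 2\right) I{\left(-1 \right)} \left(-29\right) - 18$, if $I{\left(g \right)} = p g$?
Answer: $98$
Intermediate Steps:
$I{\left(g \right)} = g$ ($I{\left(g \right)} = 1 g = g$)
$\left(6 - 2\right) I{\left(-1 \right)} \left(-29\right) - 18 = \left(6 - 2\right) \left(-1\right) \left(-29\right) - 18 = 4 \left(-1\right) \left(-29\right) - 18 = \left(-4\right) \left(-29\right) - 18 = 116 - 18 = 98$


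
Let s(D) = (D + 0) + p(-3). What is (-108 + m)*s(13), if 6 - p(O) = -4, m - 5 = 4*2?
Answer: -2185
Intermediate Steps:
m = 13 (m = 5 + 4*2 = 5 + 8 = 13)
p(O) = 10 (p(O) = 6 - 1*(-4) = 6 + 4 = 10)
s(D) = 10 + D (s(D) = (D + 0) + 10 = D + 10 = 10 + D)
(-108 + m)*s(13) = (-108 + 13)*(10 + 13) = -95*23 = -2185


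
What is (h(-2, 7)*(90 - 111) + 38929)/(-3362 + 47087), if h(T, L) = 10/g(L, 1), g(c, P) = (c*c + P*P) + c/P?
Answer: 246527/276925 ≈ 0.89023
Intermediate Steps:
g(c, P) = P**2 + c**2 + c/P (g(c, P) = (c**2 + P**2) + c/P = (P**2 + c**2) + c/P = P**2 + c**2 + c/P)
h(T, L) = 10/(1 + L + L**2) (h(T, L) = 10/(1**2 + L**2 + L/1) = 10/(1 + L**2 + L*1) = 10/(1 + L**2 + L) = 10/(1 + L + L**2))
(h(-2, 7)*(90 - 111) + 38929)/(-3362 + 47087) = ((10/(1 + 7 + 7**2))*(90 - 111) + 38929)/(-3362 + 47087) = ((10/(1 + 7 + 49))*(-21) + 38929)/43725 = ((10/57)*(-21) + 38929)*(1/43725) = (-70/19 + 38929)*(1/43725) = (739581/19)*(1/43725) = 246527/276925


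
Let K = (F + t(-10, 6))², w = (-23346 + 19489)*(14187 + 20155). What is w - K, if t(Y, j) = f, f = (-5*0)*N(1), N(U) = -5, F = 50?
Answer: -132459594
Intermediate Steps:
f = 0 (f = -5*0*(-5) = 0*(-5) = 0)
w = -132457094 (w = -3857*34342 = -132457094)
t(Y, j) = 0
K = 2500 (K = (50 + 0)² = 50² = 2500)
w - K = -132457094 - 1*2500 = -132457094 - 2500 = -132459594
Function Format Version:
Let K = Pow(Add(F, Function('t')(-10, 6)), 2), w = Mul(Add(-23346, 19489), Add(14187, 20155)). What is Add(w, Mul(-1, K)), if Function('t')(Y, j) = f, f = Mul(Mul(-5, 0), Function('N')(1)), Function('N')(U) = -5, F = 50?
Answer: -132459594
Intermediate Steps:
f = 0 (f = Mul(Mul(-5, 0), -5) = Mul(0, -5) = 0)
w = -132457094 (w = Mul(-3857, 34342) = -132457094)
Function('t')(Y, j) = 0
K = 2500 (K = Pow(Add(50, 0), 2) = Pow(50, 2) = 2500)
Add(w, Mul(-1, K)) = Add(-132457094, Mul(-1, 2500)) = Add(-132457094, -2500) = -132459594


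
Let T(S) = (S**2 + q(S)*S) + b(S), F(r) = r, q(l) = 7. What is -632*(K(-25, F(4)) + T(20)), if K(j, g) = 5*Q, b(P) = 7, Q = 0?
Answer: -345704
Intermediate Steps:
K(j, g) = 0 (K(j, g) = 5*0 = 0)
T(S) = 7 + S**2 + 7*S (T(S) = (S**2 + 7*S) + 7 = 7 + S**2 + 7*S)
-632*(K(-25, F(4)) + T(20)) = -632*(0 + (7 + 20**2 + 7*20)) = -632*(0 + (7 + 400 + 140)) = -632*(0 + 547) = -632*547 = -345704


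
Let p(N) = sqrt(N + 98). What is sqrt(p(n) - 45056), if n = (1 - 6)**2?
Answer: sqrt(-45056 + sqrt(123)) ≈ 212.24*I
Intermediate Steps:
n = 25 (n = (-5)**2 = 25)
p(N) = sqrt(98 + N)
sqrt(p(n) - 45056) = sqrt(sqrt(98 + 25) - 45056) = sqrt(sqrt(123) - 45056) = sqrt(-45056 + sqrt(123))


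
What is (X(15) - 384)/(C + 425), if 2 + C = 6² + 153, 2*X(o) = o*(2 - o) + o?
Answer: -79/102 ≈ -0.77451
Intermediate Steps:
X(o) = o/2 + o*(2 - o)/2 (X(o) = (o*(2 - o) + o)/2 = (o + o*(2 - o))/2 = o/2 + o*(2 - o)/2)
C = 187 (C = -2 + (6² + 153) = -2 + (36 + 153) = -2 + 189 = 187)
(X(15) - 384)/(C + 425) = ((½)*15*(3 - 1*15) - 384)/(187 + 425) = ((½)*15*(3 - 15) - 384)/612 = ((½)*15*(-12) - 384)*(1/612) = (-90 - 384)*(1/612) = -474*1/612 = -79/102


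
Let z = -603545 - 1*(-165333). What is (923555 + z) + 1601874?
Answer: 2087217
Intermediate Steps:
z = -438212 (z = -603545 + 165333 = -438212)
(923555 + z) + 1601874 = (923555 - 438212) + 1601874 = 485343 + 1601874 = 2087217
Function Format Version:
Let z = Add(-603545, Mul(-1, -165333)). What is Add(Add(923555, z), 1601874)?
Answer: 2087217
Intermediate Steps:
z = -438212 (z = Add(-603545, 165333) = -438212)
Add(Add(923555, z), 1601874) = Add(Add(923555, -438212), 1601874) = Add(485343, 1601874) = 2087217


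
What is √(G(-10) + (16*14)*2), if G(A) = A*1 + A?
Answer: 2*√107 ≈ 20.688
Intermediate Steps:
G(A) = 2*A (G(A) = A + A = 2*A)
√(G(-10) + (16*14)*2) = √(2*(-10) + (16*14)*2) = √(-20 + 224*2) = √(-20 + 448) = √428 = 2*√107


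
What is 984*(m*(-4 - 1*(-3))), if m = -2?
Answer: 1968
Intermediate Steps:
984*(m*(-4 - 1*(-3))) = 984*(-2*(-4 - 1*(-3))) = 984*(-2*(-4 + 3)) = 984*(-2*(-1)) = 984*2 = 1968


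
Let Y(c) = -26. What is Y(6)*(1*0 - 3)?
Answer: 78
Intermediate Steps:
Y(6)*(1*0 - 3) = -26*(1*0 - 3) = -26*(0 - 3) = -26*(-3) = 78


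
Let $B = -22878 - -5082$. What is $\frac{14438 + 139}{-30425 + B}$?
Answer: $- \frac{14577}{48221} \approx -0.3023$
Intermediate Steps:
$B = -17796$ ($B = -22878 + 5082 = -17796$)
$\frac{14438 + 139}{-30425 + B} = \frac{14438 + 139}{-30425 - 17796} = \frac{14577}{-48221} = 14577 \left(- \frac{1}{48221}\right) = - \frac{14577}{48221}$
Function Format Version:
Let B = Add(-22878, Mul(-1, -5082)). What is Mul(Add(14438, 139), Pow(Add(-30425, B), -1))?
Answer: Rational(-14577, 48221) ≈ -0.30230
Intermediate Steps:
B = -17796 (B = Add(-22878, 5082) = -17796)
Mul(Add(14438, 139), Pow(Add(-30425, B), -1)) = Mul(Add(14438, 139), Pow(Add(-30425, -17796), -1)) = Mul(14577, Pow(-48221, -1)) = Mul(14577, Rational(-1, 48221)) = Rational(-14577, 48221)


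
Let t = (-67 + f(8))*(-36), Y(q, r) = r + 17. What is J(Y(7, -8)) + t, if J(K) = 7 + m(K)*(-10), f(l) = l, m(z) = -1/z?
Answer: 19189/9 ≈ 2132.1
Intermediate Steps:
Y(q, r) = 17 + r
t = 2124 (t = (-67 + 8)*(-36) = -59*(-36) = 2124)
J(K) = 7 + 10/K (J(K) = 7 - 1/K*(-10) = 7 + 10/K)
J(Y(7, -8)) + t = (7 + 10/(17 - 8)) + 2124 = (7 + 10/9) + 2124 = 73/9 + 2124 = 19189/9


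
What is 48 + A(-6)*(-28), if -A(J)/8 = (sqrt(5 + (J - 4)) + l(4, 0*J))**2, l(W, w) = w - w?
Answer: -1072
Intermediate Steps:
l(W, w) = 0
A(J) = -8 - 8*J (A(J) = -8*(sqrt(5 + (J - 4)) + 0)**2 = -8*(sqrt(5 + (-4 + J)) + 0)**2 = -8*(sqrt(1 + J) + 0)**2 = -(8 + 8*J) = -8*(1 + J) = -8 - 8*J)
48 + A(-6)*(-28) = 48 + (-8 - 8*(-6))*(-28) = 48 + (-8 + 48)*(-28) = 48 + 40*(-28) = 48 - 1120 = -1072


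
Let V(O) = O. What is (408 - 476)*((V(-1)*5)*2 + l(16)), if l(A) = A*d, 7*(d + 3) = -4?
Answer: 31960/7 ≈ 4565.7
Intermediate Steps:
d = -25/7 (d = -3 + (1/7)*(-4) = -3 - 4/7 = -25/7 ≈ -3.5714)
l(A) = -25*A/7 (l(A) = A*(-25/7) = -25*A/7)
(408 - 476)*((V(-1)*5)*2 + l(16)) = (408 - 476)*(-1*5*2 - 25/7*16) = -68*(-5*2 - 400/7) = -68*(-10 - 400/7) = -68*(-470/7) = 31960/7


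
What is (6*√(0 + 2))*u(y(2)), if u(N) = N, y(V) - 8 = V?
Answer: 60*√2 ≈ 84.853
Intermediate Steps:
y(V) = 8 + V
(6*√(0 + 2))*u(y(2)) = (6*√(0 + 2))*(8 + 2) = (6*√2)*10 = 60*√2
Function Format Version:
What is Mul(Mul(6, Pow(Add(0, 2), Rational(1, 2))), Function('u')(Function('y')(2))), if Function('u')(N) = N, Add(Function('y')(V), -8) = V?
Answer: Mul(60, Pow(2, Rational(1, 2))) ≈ 84.853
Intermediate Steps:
Function('y')(V) = Add(8, V)
Mul(Mul(6, Pow(Add(0, 2), Rational(1, 2))), Function('u')(Function('y')(2))) = Mul(Mul(6, Pow(Add(0, 2), Rational(1, 2))), Add(8, 2)) = Mul(Mul(6, Pow(2, Rational(1, 2))), 10) = Mul(60, Pow(2, Rational(1, 2)))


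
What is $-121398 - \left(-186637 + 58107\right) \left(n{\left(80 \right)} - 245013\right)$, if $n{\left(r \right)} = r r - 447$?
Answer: $-30726503198$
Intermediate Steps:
$n{\left(r \right)} = -447 + r^{2}$ ($n{\left(r \right)} = r^{2} - 447 = -447 + r^{2}$)
$-121398 - \left(-186637 + 58107\right) \left(n{\left(80 \right)} - 245013\right) = -121398 - \left(-186637 + 58107\right) \left(\left(-447 + 80^{2}\right) - 245013\right) = -121398 - - 128530 \left(\left(-447 + 6400\right) - 245013\right) = -121398 - - 128530 \left(5953 - 245013\right) = -121398 - \left(-128530\right) \left(-239060\right) = -121398 - 30726381800 = -30726503198$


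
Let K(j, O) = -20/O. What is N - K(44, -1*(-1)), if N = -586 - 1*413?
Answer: -979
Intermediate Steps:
N = -999 (N = -586 - 413 = -999)
N - K(44, -1*(-1)) = -999 - (-20)/((-1*(-1))) = -999 - (-20)/1 = -999 - (-20) = -999 - 1*(-20) = -999 + 20 = -979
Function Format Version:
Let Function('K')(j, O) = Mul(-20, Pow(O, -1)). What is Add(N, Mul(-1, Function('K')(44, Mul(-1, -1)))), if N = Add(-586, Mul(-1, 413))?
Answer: -979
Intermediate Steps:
N = -999 (N = Add(-586, -413) = -999)
Add(N, Mul(-1, Function('K')(44, Mul(-1, -1)))) = Add(-999, Mul(-1, Mul(-20, Pow(Mul(-1, -1), -1)))) = Add(-999, Mul(-1, Mul(-20, Pow(1, -1)))) = Add(-999, Mul(-1, Mul(-20, 1))) = Add(-999, Mul(-1, -20)) = Add(-999, 20) = -979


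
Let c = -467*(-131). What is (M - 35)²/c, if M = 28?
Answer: 49/61177 ≈ 0.00080095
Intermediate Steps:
c = 61177
(M - 35)²/c = (28 - 35)²/61177 = (-7)²*(1/61177) = 49*(1/61177) = 49/61177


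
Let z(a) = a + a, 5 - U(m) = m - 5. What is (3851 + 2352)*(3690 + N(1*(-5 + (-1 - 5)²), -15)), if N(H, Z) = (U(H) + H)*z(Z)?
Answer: 21028170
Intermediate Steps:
U(m) = 10 - m (U(m) = 5 - (m - 5) = 5 - (-5 + m) = 5 + (5 - m) = 10 - m)
z(a) = 2*a
N(H, Z) = 20*Z (N(H, Z) = ((10 - H) + H)*(2*Z) = 10*(2*Z) = 20*Z)
(3851 + 2352)*(3690 + N(1*(-5 + (-1 - 5)²), -15)) = (3851 + 2352)*(3690 + 20*(-15)) = 6203*(3690 - 300) = 6203*3390 = 21028170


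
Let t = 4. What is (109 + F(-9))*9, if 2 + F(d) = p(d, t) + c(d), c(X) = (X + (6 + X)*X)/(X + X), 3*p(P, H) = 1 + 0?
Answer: 957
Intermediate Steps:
p(P, H) = ⅓ (p(P, H) = (1 + 0)/3 = (⅓)*1 = ⅓)
c(X) = (X + X*(6 + X))/(2*X) (c(X) = (X + X*(6 + X))/((2*X)) = (X + X*(6 + X))*(1/(2*X)) = (X + X*(6 + X))/(2*X))
F(d) = 11/6 + d/2 (F(d) = -2 + (⅓ + (7/2 + d/2)) = -2 + (23/6 + d/2) = 11/6 + d/2)
(109 + F(-9))*9 = (109 + (11/6 + (½)*(-9)))*9 = (109 + (11/6 - 9/2))*9 = (109 - 8/3)*9 = (319/3)*9 = 957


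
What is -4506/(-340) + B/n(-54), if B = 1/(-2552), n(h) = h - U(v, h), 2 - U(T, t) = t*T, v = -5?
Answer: 615213107/46420880 ≈ 13.253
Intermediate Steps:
U(T, t) = 2 - T*t (U(T, t) = 2 - t*T = 2 - T*t)
n(h) = -2 - 4*h (n(h) = h - (2 - 1*(-5)*h) = h - (2 + 5*h) = h + (-2 - 5*h) = -2 - 4*h)
B = -1/2552 ≈ -0.00039185
-4506/(-340) + B/n(-54) = -4506/(-340) - 1/(2552*(-2 - 4*(-54))) = -4506*(-1/340) - 1/(2552*(-2 + 216)) = 2253/170 - 1/2552/214 = 2253/170 - 1/2552*1/214 = 2253/170 - 1/546128 = 615213107/46420880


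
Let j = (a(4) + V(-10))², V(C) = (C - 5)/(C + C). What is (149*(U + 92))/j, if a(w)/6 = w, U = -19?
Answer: 174032/9801 ≈ 17.757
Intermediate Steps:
a(w) = 6*w
V(C) = (-5 + C)/(2*C) (V(C) = (-5 + C)/((2*C)) = (-5 + C)*(1/(2*C)) = (-5 + C)/(2*C))
j = 9801/16 (j = (6*4 + (½)*(-5 - 10)/(-10))² = (24 + (½)*(-⅒)*(-15))² = (24 + ¾)² = (99/4)² = 9801/16 ≈ 612.56)
(149*(U + 92))/j = (149*(-19 + 92))/(9801/16) = (149*73)*(16/9801) = 10877*(16/9801) = 174032/9801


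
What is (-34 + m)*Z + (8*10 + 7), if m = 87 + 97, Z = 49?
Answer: 7437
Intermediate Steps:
m = 184
(-34 + m)*Z + (8*10 + 7) = (-34 + 184)*49 + (8*10 + 7) = 150*49 + (80 + 7) = 7350 + 87 = 7437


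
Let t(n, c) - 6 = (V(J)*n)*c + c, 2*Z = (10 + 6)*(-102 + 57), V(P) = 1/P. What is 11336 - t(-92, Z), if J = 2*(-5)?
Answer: 15002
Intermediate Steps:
J = -10
V(P) = 1/P
Z = -360 (Z = ((10 + 6)*(-102 + 57))/2 = (16*(-45))/2 = (½)*(-720) = -360)
t(n, c) = 6 + c - c*n/10 (t(n, c) = 6 + ((n/(-10))*c + c) = 6 + ((-n/10)*c + c) = 6 + (-c*n/10 + c) = 6 + (c - c*n/10) = 6 + c - c*n/10)
11336 - t(-92, Z) = 11336 - (6 - 360 - ⅒*(-360)*(-92)) = 11336 - (6 - 360 - 3312) = 11336 - 1*(-3666) = 11336 + 3666 = 15002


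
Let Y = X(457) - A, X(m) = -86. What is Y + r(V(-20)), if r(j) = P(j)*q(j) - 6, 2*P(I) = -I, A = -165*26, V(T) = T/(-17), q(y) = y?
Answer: 1213022/289 ≈ 4197.3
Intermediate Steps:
V(T) = -T/17 (V(T) = T*(-1/17) = -T/17)
A = -4290
P(I) = -I/2 (P(I) = (-I)/2 = -I/2)
r(j) = -6 - j²/2 (r(j) = (-j/2)*j - 6 = -j²/2 - 6 = -6 - j²/2)
Y = 4204 (Y = -86 - 1*(-4290) = -86 + 4290 = 4204)
Y + r(V(-20)) = 4204 + (-6 - (-1/17*(-20))²/2) = 4204 + (-6 - (20/17)²/2) = 4204 + (-6 - ½*400/289) = 4204 + (-6 - 200/289) = 4204 - 1934/289 = 1213022/289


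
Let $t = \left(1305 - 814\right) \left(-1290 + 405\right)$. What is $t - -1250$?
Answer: $-433285$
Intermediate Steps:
$t = -434535$ ($t = 491 \left(-885\right) = -434535$)
$t - -1250 = -434535 - -1250 = -434535 + 1250 = -433285$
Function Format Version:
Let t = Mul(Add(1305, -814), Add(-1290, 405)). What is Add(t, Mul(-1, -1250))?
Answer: -433285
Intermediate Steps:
t = -434535 (t = Mul(491, -885) = -434535)
Add(t, Mul(-1, -1250)) = Add(-434535, Mul(-1, -1250)) = Add(-434535, 1250) = -433285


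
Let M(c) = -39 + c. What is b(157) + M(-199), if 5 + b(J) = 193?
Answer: -50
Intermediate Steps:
b(J) = 188 (b(J) = -5 + 193 = 188)
b(157) + M(-199) = 188 + (-39 - 199) = 188 - 238 = -50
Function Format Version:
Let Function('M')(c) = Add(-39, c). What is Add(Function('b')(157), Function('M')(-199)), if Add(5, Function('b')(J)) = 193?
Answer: -50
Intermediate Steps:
Function('b')(J) = 188 (Function('b')(J) = Add(-5, 193) = 188)
Add(Function('b')(157), Function('M')(-199)) = Add(188, Add(-39, -199)) = Add(188, -238) = -50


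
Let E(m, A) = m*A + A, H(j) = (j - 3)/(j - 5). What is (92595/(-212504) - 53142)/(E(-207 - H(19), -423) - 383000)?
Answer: 79050861141/439383895600 ≈ 0.17991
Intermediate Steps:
H(j) = (-3 + j)/(-5 + j)
E(m, A) = A + A*m (E(m, A) = A*m + A = A + A*m)
(92595/(-212504) - 53142)/(E(-207 - H(19), -423) - 383000) = (92595/(-212504) - 53142)/(-423*(1 + (-207 - (-3 + 19)/(-5 + 19))) - 383000) = (92595*(-1/212504) - 53142)/(-423*(1 + (-207 - 16/14)) - 383000) = (-92595/212504 - 53142)/(-423*(1 + (-207 - 16/14)) - 383000) = -11292980163/(212504*(-423*(1 + (-207 - 1*8/7)) - 383000)) = -11292980163/(212504*(-423*(1 + (-207 - 8/7)) - 383000)) = -11292980163/(212504*(-423*(1 - 1457/7) - 383000)) = -11292980163/(212504*(-423*(-1450/7) - 383000)) = -11292980163/(212504*(613350/7 - 383000)) = -11292980163/(212504*(-2067650/7)) = -11292980163/212504*(-7/2067650) = 79050861141/439383895600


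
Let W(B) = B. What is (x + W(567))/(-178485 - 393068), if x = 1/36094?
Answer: -20465299/20629633982 ≈ -0.00099203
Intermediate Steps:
x = 1/36094 ≈ 2.7705e-5
(x + W(567))/(-178485 - 393068) = (1/36094 + 567)/(-178485 - 393068) = (20465299/36094)/(-571553) = (20465299/36094)*(-1/571553) = -20465299/20629633982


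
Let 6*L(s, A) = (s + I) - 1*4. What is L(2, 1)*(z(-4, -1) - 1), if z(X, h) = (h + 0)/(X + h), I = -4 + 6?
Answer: 0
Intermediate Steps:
I = 2
z(X, h) = h/(X + h)
L(s, A) = -⅓ + s/6 (L(s, A) = ((s + 2) - 1*4)/6 = ((2 + s) - 4)/6 = (-2 + s)/6 = -⅓ + s/6)
L(2, 1)*(z(-4, -1) - 1) = (-⅓ + (⅙)*2)*(-1/(-4 - 1) - 1) = (-⅓ + ⅓)*(-1/(-5) - 1) = 0*(-1*(-⅕) - 1) = 0*(⅕ - 1) = 0*(-⅘) = 0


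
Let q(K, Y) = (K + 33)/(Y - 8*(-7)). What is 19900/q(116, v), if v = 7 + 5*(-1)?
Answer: 1154200/149 ≈ 7746.3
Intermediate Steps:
v = 2 (v = 7 - 5 = 2)
q(K, Y) = (33 + K)/(56 + Y) (q(K, Y) = (33 + K)/(Y + 56) = (33 + K)/(56 + Y))
19900/q(116, v) = 19900/(((33 + 116)/(56 + 2))) = 19900/((149/58)) = 19900/(((1/58)*149)) = 19900/(149/58) = 19900*(58/149) = 1154200/149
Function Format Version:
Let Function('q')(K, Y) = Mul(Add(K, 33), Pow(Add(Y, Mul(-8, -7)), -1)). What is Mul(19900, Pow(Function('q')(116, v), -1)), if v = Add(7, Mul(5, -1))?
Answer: Rational(1154200, 149) ≈ 7746.3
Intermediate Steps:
v = 2 (v = Add(7, -5) = 2)
Function('q')(K, Y) = Mul(Pow(Add(56, Y), -1), Add(33, K)) (Function('q')(K, Y) = Mul(Add(33, K), Pow(Add(Y, 56), -1)) = Mul(Add(33, K), Pow(Add(56, Y), -1)) = Mul(Pow(Add(56, Y), -1), Add(33, K)))
Mul(19900, Pow(Function('q')(116, v), -1)) = Mul(19900, Pow(Mul(Pow(Add(56, 2), -1), Add(33, 116)), -1)) = Mul(19900, Pow(Mul(Pow(58, -1), 149), -1)) = Mul(19900, Pow(Mul(Rational(1, 58), 149), -1)) = Mul(19900, Pow(Rational(149, 58), -1)) = Mul(19900, Rational(58, 149)) = Rational(1154200, 149)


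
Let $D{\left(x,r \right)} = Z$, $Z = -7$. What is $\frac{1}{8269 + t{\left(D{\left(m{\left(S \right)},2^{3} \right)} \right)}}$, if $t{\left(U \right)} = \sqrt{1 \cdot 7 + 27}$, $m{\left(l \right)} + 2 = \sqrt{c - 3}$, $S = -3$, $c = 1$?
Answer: $\frac{8269}{68376327} - \frac{\sqrt{34}}{68376327} \approx 0.00012085$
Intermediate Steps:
$m{\left(l \right)} = -2 + i \sqrt{2}$ ($m{\left(l \right)} = -2 + \sqrt{1 - 3} = -2 + \sqrt{-2} = -2 + i \sqrt{2}$)
$D{\left(x,r \right)} = -7$
$t{\left(U \right)} = \sqrt{34}$ ($t{\left(U \right)} = \sqrt{7 + 27} = \sqrt{34}$)
$\frac{1}{8269 + t{\left(D{\left(m{\left(S \right)},2^{3} \right)} \right)}} = \frac{1}{8269 + \sqrt{34}}$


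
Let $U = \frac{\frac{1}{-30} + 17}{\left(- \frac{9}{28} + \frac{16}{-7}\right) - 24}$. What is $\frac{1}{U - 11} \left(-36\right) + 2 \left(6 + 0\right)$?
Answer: $\frac{1962912}{130051} \approx 15.093$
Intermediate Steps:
$U = - \frac{7126}{11175}$ ($U = \frac{- \frac{1}{30} + 17}{\left(\left(-9\right) \frac{1}{28} + 16 \left(- \frac{1}{7}\right)\right) - 24} = \frac{509}{30 \left(\left(- \frac{9}{28} - \frac{16}{7}\right) - 24\right)} = \frac{509}{30 \left(- \frac{73}{28} - 24\right)} = \frac{509}{30 \left(- \frac{745}{28}\right)} = \frac{509}{30} \left(- \frac{28}{745}\right) = - \frac{7126}{11175} \approx -0.63767$)
$\frac{1}{U - 11} \left(-36\right) + 2 \left(6 + 0\right) = \frac{1}{- \frac{7126}{11175} - 11} \left(-36\right) + 2 \left(6 + 0\right) = \frac{1}{- \frac{130051}{11175}} \left(-36\right) + 2 \cdot 6 = \left(- \frac{11175}{130051}\right) \left(-36\right) + 12 = \frac{402300}{130051} + 12 = \frac{1962912}{130051}$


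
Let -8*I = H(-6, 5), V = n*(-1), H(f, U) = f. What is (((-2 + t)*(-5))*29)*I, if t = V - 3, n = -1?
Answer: 435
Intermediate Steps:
V = 1 (V = -1*(-1) = 1)
t = -2 (t = 1 - 3 = -2)
I = ¾ (I = -⅛*(-6) = ¾ ≈ 0.75000)
(((-2 + t)*(-5))*29)*I = (((-2 - 2)*(-5))*29)*(¾) = (-4*(-5)*29)*(¾) = (20*29)*(¾) = 580*(¾) = 435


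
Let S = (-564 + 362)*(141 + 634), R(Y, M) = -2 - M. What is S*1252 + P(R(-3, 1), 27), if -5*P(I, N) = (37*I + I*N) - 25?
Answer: -980002783/5 ≈ -1.9600e+8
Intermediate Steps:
S = -156550 (S = -202*775 = -156550)
P(I, N) = 5 - 37*I/5 - I*N/5 (P(I, N) = -((37*I + I*N) - 25)/5 = -(-25 + 37*I + I*N)/5 = 5 - 37*I/5 - I*N/5)
S*1252 + P(R(-3, 1), 27) = -156550*1252 + (5 - 37*(-2 - 1*1)/5 - 1/5*(-2 - 1*1)*27) = -196000600 + (5 - 37*(-2 - 1)/5 - 1/5*(-2 - 1)*27) = -196000600 + (5 - 37/5*(-3) - 1/5*(-3)*27) = -196000600 + (5 + 111/5 + 81/5) = -196000600 + 217/5 = -980002783/5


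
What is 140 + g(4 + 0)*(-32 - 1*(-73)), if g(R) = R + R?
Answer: 468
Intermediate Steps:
g(R) = 2*R
140 + g(4 + 0)*(-32 - 1*(-73)) = 140 + (2*(4 + 0))*(-32 - 1*(-73)) = 140 + (2*4)*(-32 + 73) = 140 + 8*41 = 140 + 328 = 468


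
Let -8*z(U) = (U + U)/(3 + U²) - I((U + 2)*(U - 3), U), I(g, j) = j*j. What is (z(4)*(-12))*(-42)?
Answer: 18648/19 ≈ 981.47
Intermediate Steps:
I(g, j) = j²
z(U) = U²/8 - U/(4*(3 + U²)) (z(U) = -((U + U)/(3 + U²) - U²)/8 = -((2*U)/(3 + U²) - U²)/8 = -(2*U/(3 + U²) - U²)/8 = -(-U² + 2*U/(3 + U²))/8 = U²/8 - U/(4*(3 + U²)))
(z(4)*(-12))*(-42) = (((⅛)*4*(-2 + 4³ + 3*4)/(3 + 4²))*(-12))*(-42) = (((⅛)*4*(-2 + 64 + 12)/(3 + 16))*(-12))*(-42) = (((⅛)*4*74/19)*(-12))*(-42) = (((⅛)*4*(1/19)*74)*(-12))*(-42) = ((37/19)*(-12))*(-42) = -444/19*(-42) = 18648/19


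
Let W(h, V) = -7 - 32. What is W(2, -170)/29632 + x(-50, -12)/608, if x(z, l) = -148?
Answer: -137789/563008 ≈ -0.24474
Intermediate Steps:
W(h, V) = -39
W(2, -170)/29632 + x(-50, -12)/608 = -39/29632 - 148/608 = -39*1/29632 - 148*1/608 = -39/29632 - 37/152 = -137789/563008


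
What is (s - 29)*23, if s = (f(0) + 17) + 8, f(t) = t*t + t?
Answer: -92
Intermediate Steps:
f(t) = t + t² (f(t) = t² + t = t + t²)
s = 25 (s = (0*(1 + 0) + 17) + 8 = (0*1 + 17) + 8 = (0 + 17) + 8 = 17 + 8 = 25)
(s - 29)*23 = (25 - 29)*23 = -4*23 = -92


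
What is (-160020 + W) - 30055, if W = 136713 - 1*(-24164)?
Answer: -29198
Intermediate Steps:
W = 160877 (W = 136713 + 24164 = 160877)
(-160020 + W) - 30055 = (-160020 + 160877) - 30055 = 857 - 30055 = -29198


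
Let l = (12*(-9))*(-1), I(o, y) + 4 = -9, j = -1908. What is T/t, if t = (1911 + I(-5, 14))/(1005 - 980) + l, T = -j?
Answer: 23850/2299 ≈ 10.374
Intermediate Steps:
I(o, y) = -13 (I(o, y) = -4 - 9 = -13)
T = 1908 (T = -1*(-1908) = 1908)
l = 108 (l = -108*(-1) = 108)
t = 4598/25 (t = (1911 - 13)/(1005 - 980) + 108 = 1898/25 + 108 = 4598/25 ≈ 183.92)
T/t = 1908/(4598/25) = 1908*(25/4598) = 23850/2299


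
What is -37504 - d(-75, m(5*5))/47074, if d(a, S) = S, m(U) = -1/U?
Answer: -44136582399/1176850 ≈ -37504.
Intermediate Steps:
-37504 - d(-75, m(5*5))/47074 = -37504 - (-1/(5*5))/47074 = -37504 - (-1/25)/47074 = -37504 - (-1*1/25)/47074 = -37504 - (-1)/(25*47074) = -37504 - 1*(-1/1176850) = -37504 + 1/1176850 = -44136582399/1176850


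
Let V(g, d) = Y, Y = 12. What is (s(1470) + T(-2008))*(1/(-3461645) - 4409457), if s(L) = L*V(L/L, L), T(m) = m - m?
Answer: -53851303012430448/692329 ≈ -7.7783e+10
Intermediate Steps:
V(g, d) = 12
T(m) = 0
s(L) = 12*L (s(L) = L*12 = 12*L)
(s(1470) + T(-2008))*(1/(-3461645) - 4409457) = (12*1470 + 0)*(1/(-3461645) - 4409457) = (17640 + 0)*(-1/3461645 - 4409457) = 17640*(-15263974776766/3461645) = -53851303012430448/692329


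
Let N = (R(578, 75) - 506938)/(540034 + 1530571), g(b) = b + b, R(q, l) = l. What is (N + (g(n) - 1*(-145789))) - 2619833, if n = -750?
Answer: -5125874290983/2070605 ≈ -2.4755e+6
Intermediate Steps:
g(b) = 2*b
N = -506863/2070605 (N = (75 - 506938)/(540034 + 1530571) = -506863/2070605 ≈ -0.24479)
(N + (g(n) - 1*(-145789))) - 2619833 = (-506863/2070605 + (2*(-750) - 1*(-145789))) - 2619833 = (-506863/2070605 + (-1500 + 145789)) - 2619833 = (-506863/2070605 + 144289) - 2619833 = 298765017982/2070605 - 2619833 = -5125874290983/2070605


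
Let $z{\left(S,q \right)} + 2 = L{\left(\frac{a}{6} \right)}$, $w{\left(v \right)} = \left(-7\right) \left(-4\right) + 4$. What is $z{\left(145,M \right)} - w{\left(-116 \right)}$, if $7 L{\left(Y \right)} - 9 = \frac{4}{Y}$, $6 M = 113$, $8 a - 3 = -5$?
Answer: $- \frac{325}{7} \approx -46.429$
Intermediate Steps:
$a = - \frac{1}{4}$ ($a = \frac{3}{8} + \frac{1}{8} \left(-5\right) = \frac{3}{8} - \frac{5}{8} = - \frac{1}{4} \approx -0.25$)
$M = \frac{113}{6}$ ($M = \frac{1}{6} \cdot 113 = \frac{113}{6} \approx 18.833$)
$w{\left(v \right)} = 32$ ($w{\left(v \right)} = 28 + 4 = 32$)
$L{\left(Y \right)} = \frac{9}{7} + \frac{4}{7 Y}$ ($L{\left(Y \right)} = \frac{9}{7} + \frac{4 \frac{1}{Y}}{7} = \frac{9}{7} + \frac{4}{7 Y}$)
$z{\left(S,q \right)} = - \frac{101}{7}$ ($z{\left(S,q \right)} = -2 + \frac{4 + 9 \left(- \frac{1}{4 \cdot 6}\right)}{7 \left(- \frac{1}{4 \cdot 6}\right)} = -2 + \frac{4 + 9 \left(\left(- \frac{1}{4}\right) \frac{1}{6}\right)}{7 \left(\left(- \frac{1}{4}\right) \frac{1}{6}\right)} = -2 + \frac{4 + 9 \left(- \frac{1}{24}\right)}{7 \left(- \frac{1}{24}\right)} = -2 + \frac{1}{7} \left(-24\right) \left(4 - \frac{3}{8}\right) = -2 + \frac{1}{7} \left(-24\right) \frac{29}{8} = -2 - \frac{87}{7} = - \frac{101}{7}$)
$z{\left(145,M \right)} - w{\left(-116 \right)} = - \frac{101}{7} - 32 = - \frac{325}{7}$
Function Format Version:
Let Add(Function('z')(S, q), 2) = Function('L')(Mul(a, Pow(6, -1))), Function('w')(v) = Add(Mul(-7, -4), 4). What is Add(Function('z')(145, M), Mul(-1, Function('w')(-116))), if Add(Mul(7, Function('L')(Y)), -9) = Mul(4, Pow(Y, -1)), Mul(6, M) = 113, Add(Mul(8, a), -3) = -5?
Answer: Rational(-325, 7) ≈ -46.429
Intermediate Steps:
a = Rational(-1, 4) (a = Add(Rational(3, 8), Mul(Rational(1, 8), -5)) = Add(Rational(3, 8), Rational(-5, 8)) = Rational(-1, 4) ≈ -0.25000)
M = Rational(113, 6) (M = Mul(Rational(1, 6), 113) = Rational(113, 6) ≈ 18.833)
Function('w')(v) = 32 (Function('w')(v) = Add(28, 4) = 32)
Function('L')(Y) = Add(Rational(9, 7), Mul(Rational(4, 7), Pow(Y, -1))) (Function('L')(Y) = Add(Rational(9, 7), Mul(Rational(1, 7), Mul(4, Pow(Y, -1)))) = Add(Rational(9, 7), Mul(Rational(4, 7), Pow(Y, -1))))
Function('z')(S, q) = Rational(-101, 7) (Function('z')(S, q) = Add(-2, Mul(Rational(1, 7), Pow(Mul(Rational(-1, 4), Pow(6, -1)), -1), Add(4, Mul(9, Mul(Rational(-1, 4), Pow(6, -1)))))) = Add(-2, Mul(Rational(1, 7), Pow(Mul(Rational(-1, 4), Rational(1, 6)), -1), Add(4, Mul(9, Mul(Rational(-1, 4), Rational(1, 6)))))) = Add(-2, Mul(Rational(1, 7), Pow(Rational(-1, 24), -1), Add(4, Mul(9, Rational(-1, 24))))) = Add(-2, Mul(Rational(1, 7), -24, Add(4, Rational(-3, 8)))) = Add(-2, Mul(Rational(1, 7), -24, Rational(29, 8))) = Add(-2, Rational(-87, 7)) = Rational(-101, 7))
Add(Function('z')(145, M), Mul(-1, Function('w')(-116))) = Add(Rational(-101, 7), Mul(-1, 32)) = Add(Rational(-101, 7), -32) = Rational(-325, 7)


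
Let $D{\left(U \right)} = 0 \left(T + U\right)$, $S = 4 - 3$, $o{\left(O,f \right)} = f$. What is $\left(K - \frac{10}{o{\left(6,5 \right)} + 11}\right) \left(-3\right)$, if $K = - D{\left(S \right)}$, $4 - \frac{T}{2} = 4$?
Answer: $\frac{15}{8} \approx 1.875$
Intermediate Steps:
$T = 0$ ($T = 8 - 8 = 0$)
$S = 1$
$D{\left(U \right)} = 0$ ($D{\left(U \right)} = 0 \left(0 + U\right) = 0 U = 0$)
$K = 0$ ($K = \left(-1\right) 0 = 0$)
$\left(K - \frac{10}{o{\left(6,5 \right)} + 11}\right) \left(-3\right) = \left(0 - \frac{10}{5 + 11}\right) \left(-3\right) = \left(0 - \frac{10}{16}\right) \left(-3\right) = \left(0 - \frac{5}{8}\right) \left(-3\right) = \left(- \frac{5}{8}\right) \left(-3\right) = \frac{15}{8}$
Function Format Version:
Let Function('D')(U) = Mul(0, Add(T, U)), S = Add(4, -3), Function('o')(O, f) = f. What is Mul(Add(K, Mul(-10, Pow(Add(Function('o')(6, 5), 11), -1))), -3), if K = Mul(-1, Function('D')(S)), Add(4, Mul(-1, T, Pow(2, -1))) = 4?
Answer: Rational(15, 8) ≈ 1.8750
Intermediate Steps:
T = 0 (T = Add(8, Mul(-2, 4)) = Add(8, -8) = 0)
S = 1
Function('D')(U) = 0 (Function('D')(U) = Mul(0, Add(0, U)) = Mul(0, U) = 0)
K = 0 (K = Mul(-1, 0) = 0)
Mul(Add(K, Mul(-10, Pow(Add(Function('o')(6, 5), 11), -1))), -3) = Mul(Add(0, Mul(-10, Pow(Add(5, 11), -1))), -3) = Mul(Add(0, Mul(-10, Pow(16, -1))), -3) = Mul(Add(0, Mul(-10, Rational(1, 16))), -3) = Mul(Add(0, Rational(-5, 8)), -3) = Mul(Rational(-5, 8), -3) = Rational(15, 8)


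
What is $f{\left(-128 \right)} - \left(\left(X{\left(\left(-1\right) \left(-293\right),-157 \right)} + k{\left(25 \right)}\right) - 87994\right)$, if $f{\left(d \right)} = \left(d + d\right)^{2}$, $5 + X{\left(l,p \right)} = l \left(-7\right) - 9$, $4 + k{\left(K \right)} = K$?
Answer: $155574$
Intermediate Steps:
$k{\left(K \right)} = -4 + K$
$X{\left(l,p \right)} = -14 - 7 l$ ($X{\left(l,p \right)} = -5 + \left(l \left(-7\right) - 9\right) = -5 - \left(9 + 7 l\right) = -14 - 7 l$)
$f{\left(d \right)} = 4 d^{2}$ ($f{\left(d \right)} = \left(2 d\right)^{2} = 4 d^{2}$)
$f{\left(-128 \right)} - \left(\left(X{\left(\left(-1\right) \left(-293\right),-157 \right)} + k{\left(25 \right)}\right) - 87994\right) = 4 \left(-128\right)^{2} - \left(\left(\left(-14 - 7 \left(\left(-1\right) \left(-293\right)\right)\right) + \left(-4 + 25\right)\right) - 87994\right) = 4 \cdot 16384 - \left(\left(\left(-14 - 2051\right) + 21\right) - 87994\right) = 65536 - \left(\left(\left(-14 - 2051\right) + 21\right) - 87994\right) = 65536 - \left(\left(-2065 + 21\right) - 87994\right) = 65536 - \left(-2044 - 87994\right) = 65536 - -90038 = 65536 + 90038 = 155574$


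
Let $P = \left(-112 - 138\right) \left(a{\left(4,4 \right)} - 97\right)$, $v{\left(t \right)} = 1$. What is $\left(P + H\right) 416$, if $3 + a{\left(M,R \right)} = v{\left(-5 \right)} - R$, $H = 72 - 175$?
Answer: $10669152$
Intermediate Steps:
$H = -103$ ($H = 72 - 175 = -103$)
$a{\left(M,R \right)} = -2 - R$ ($a{\left(M,R \right)} = -3 - \left(-1 + R\right) = -2 - R$)
$P = 25750$ ($P = \left(-112 - 138\right) \left(\left(-2 - 4\right) - 97\right) = - 250 \left(\left(-2 - 4\right) - 97\right) = - 250 \left(-6 - 97\right) = \left(-250\right) \left(-103\right) = 25750$)
$\left(P + H\right) 416 = \left(25750 - 103\right) 416 = 25647 \cdot 416 = 10669152$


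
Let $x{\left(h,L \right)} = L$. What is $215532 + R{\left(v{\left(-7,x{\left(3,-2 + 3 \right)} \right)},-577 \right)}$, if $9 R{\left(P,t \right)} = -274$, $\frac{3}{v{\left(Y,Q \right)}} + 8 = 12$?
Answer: $\frac{1939514}{9} \approx 2.155 \cdot 10^{5}$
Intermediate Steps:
$v{\left(Y,Q \right)} = \frac{3}{4}$ ($v{\left(Y,Q \right)} = \frac{3}{-8 + 12} = \frac{3}{4}$)
$R{\left(P,t \right)} = - \frac{274}{9}$ ($R{\left(P,t \right)} = \frac{1}{9} \left(-274\right) = - \frac{274}{9}$)
$215532 + R{\left(v{\left(-7,x{\left(3,-2 + 3 \right)} \right)},-577 \right)} = 215532 - \frac{274}{9} = \frac{1939514}{9}$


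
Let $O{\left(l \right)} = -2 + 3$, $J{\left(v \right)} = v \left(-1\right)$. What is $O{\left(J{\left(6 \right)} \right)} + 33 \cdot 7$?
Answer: $232$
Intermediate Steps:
$J{\left(v \right)} = - v$
$O{\left(l \right)} = 1$
$O{\left(J{\left(6 \right)} \right)} + 33 \cdot 7 = 1 + 33 \cdot 7 = 1 + 231 = 232$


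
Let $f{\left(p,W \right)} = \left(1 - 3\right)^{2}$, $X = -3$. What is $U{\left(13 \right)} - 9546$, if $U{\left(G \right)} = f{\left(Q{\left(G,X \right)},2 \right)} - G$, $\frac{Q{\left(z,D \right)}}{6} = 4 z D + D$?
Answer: $-9555$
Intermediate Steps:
$Q{\left(z,D \right)} = 6 D + 24 D z$ ($Q{\left(z,D \right)} = 6 \left(4 z D + D\right) = 6 \left(4 D z + D\right) = 6 \left(D + 4 D z\right) = 6 D + 24 D z$)
$f{\left(p,W \right)} = 4$ ($f{\left(p,W \right)} = \left(-2\right)^{2} = 4$)
$U{\left(G \right)} = 4 - G$
$U{\left(13 \right)} - 9546 = \left(4 - 13\right) - 9546 = -9 - 9546 = -9555$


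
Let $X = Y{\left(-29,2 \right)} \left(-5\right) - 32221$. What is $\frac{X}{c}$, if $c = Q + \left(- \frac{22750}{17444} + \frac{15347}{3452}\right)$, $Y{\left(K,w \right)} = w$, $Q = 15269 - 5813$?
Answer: $- \frac{69315859676}{20342792207} \approx -3.4074$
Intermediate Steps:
$Q = 9456$ ($Q = 15269 - 5813 = 9456$)
$X = -32231$ ($X = 2 \left(-5\right) - 32221 = -10 - 32221 = -32231$)
$c = \frac{20342792207}{2150596}$ ($c = 9456 + \left(- \frac{22750}{17444} + \frac{15347}{3452}\right) = 9456 + \left(\left(-22750\right) \frac{1}{17444} + 15347 \cdot \frac{1}{3452}\right) = 9456 + \left(- \frac{1625}{1246} + \frac{15347}{3452}\right) = 9456 + \frac{6756431}{2150596} = \frac{20342792207}{2150596} \approx 9459.1$)
$\frac{X}{c} = - \frac{32231}{\frac{20342792207}{2150596}} = \left(-32231\right) \frac{2150596}{20342792207} = - \frac{69315859676}{20342792207}$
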